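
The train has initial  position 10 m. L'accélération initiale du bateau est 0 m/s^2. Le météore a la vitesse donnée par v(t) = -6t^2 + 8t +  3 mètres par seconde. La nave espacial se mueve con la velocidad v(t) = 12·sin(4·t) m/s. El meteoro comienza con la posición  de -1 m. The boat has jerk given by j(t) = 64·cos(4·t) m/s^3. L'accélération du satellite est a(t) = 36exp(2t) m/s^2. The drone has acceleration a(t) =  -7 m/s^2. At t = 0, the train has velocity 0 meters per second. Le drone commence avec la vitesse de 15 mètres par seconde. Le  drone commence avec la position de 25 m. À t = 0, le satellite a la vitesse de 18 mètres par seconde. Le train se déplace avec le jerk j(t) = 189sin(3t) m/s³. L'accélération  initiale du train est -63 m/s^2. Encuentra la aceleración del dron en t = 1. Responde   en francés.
De l'équation de l'accélération a(t) = -7, nous substituons t = 1 pour obtenir a = -7.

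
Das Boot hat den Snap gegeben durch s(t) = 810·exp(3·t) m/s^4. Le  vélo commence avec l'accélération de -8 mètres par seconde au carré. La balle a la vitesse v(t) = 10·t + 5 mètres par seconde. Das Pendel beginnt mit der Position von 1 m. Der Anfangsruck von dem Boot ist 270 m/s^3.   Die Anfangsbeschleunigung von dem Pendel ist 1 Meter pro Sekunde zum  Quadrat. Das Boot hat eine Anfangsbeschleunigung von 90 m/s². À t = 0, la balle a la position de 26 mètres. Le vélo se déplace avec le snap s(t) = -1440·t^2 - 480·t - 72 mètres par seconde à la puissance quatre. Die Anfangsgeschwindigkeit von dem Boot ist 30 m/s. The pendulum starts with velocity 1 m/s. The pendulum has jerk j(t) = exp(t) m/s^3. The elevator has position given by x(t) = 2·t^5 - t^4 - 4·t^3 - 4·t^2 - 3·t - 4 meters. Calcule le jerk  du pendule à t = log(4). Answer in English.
Using j(t) = exp(t) and substituting t = log(4), we find j = 4.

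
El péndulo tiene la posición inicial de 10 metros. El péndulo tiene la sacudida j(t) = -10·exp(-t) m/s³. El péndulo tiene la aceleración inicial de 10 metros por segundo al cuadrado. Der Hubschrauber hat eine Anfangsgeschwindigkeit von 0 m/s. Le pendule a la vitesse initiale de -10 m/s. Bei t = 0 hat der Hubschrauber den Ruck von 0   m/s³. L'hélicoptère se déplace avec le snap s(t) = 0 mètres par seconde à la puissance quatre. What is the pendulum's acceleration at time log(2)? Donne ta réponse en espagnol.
Partiendo de la sacudida j(t) = -10·exp(-t), tomamos 1 antiderivada. La antiderivada de la sacudida es la aceleración. Usando a(0) = 10, obtenemos a(t) = 10·exp(-t). De la ecuación de la aceleración a(t) = 10·exp(-t), sustituimos t = log(2) para obtener a = 5.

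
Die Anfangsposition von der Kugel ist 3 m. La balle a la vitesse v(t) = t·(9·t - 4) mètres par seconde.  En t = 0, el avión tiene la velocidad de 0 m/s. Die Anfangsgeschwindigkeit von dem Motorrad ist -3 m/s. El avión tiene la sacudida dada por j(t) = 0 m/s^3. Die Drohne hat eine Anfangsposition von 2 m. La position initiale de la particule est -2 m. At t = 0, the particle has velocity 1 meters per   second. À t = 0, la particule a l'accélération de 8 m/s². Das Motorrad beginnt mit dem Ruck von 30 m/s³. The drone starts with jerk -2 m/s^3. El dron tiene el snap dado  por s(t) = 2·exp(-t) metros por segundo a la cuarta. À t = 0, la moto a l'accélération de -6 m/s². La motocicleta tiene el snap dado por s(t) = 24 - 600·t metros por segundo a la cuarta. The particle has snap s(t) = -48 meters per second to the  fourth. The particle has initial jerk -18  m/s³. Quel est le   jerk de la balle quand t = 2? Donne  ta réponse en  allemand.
Wir müssen unsere Gleichung für die Geschwindigkeit v(t) = t·(9·t - 4) 2-mal ableiten. Die Ableitung von der Geschwindigkeit ergibt die Beschleunigung: a(t) = 18·t - 4. Die Ableitung von der Beschleunigung ergibt den Ruck: j(t) = 18. Mit j(t) = 18 und Einsetzen von t = 2, finden wir j = 18.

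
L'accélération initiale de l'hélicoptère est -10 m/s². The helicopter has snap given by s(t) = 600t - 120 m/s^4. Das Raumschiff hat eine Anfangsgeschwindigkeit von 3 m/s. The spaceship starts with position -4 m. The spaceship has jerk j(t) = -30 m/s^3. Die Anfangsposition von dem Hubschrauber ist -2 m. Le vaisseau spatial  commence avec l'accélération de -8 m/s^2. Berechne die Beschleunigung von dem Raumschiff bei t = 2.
Um dies zu lösen, müssen wir 1 Integral unserer Gleichung für den Ruck j(t) = -30 finden. Mit ∫j(t)dt und Anwendung von a(0) = -8, finden wir a(t) = -30·t - 8. Mit a(t) = -30·t - 8 und Einsetzen von t = 2, finden wir a = -68.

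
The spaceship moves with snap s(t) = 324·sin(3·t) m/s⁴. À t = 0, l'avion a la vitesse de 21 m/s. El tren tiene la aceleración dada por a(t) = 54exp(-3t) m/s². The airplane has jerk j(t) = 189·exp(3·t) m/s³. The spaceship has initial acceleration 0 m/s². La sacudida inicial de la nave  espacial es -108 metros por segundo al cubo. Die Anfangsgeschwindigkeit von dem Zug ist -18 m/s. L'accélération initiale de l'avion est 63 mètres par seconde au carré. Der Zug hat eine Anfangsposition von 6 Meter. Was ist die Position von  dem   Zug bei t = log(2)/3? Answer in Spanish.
Partiendo de la aceleración a(t) = 54·exp(-3·t), tomamos 2 antiderivadas. Integrando la aceleración y usando la condición inicial v(0) = -18, obtenemos v(t) = -18·exp(-3·t). Integrando la velocidad y usando la condición inicial x(0) = 6, obtenemos x(t) = 6·exp(-3·t). Usando x(t) = 6·exp(-3·t) y sustituyendo t = log(2)/3, encontramos x = 3.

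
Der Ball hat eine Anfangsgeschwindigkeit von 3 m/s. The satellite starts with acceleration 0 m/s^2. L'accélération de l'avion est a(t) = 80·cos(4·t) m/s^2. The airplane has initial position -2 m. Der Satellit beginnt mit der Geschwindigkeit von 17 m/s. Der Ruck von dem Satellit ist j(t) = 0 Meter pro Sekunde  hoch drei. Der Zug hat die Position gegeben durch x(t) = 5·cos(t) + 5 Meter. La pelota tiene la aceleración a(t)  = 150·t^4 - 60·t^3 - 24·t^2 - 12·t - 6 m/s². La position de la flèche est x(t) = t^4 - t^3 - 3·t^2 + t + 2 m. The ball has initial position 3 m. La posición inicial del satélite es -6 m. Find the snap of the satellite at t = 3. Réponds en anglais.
We must differentiate our jerk equation j(t) = 0 1 time. The derivative of jerk gives snap: s(t) = 0. We have snap s(t) = 0. Substituting t = 3: s(3) = 0.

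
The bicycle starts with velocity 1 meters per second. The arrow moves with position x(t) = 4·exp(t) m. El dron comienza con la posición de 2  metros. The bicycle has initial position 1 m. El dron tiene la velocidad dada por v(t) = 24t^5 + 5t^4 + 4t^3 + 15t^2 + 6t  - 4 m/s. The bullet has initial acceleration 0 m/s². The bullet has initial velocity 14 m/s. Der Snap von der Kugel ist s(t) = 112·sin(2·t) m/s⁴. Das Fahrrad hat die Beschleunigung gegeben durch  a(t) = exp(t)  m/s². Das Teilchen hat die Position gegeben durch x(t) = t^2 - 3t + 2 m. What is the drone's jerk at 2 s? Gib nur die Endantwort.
j(2) = 4158.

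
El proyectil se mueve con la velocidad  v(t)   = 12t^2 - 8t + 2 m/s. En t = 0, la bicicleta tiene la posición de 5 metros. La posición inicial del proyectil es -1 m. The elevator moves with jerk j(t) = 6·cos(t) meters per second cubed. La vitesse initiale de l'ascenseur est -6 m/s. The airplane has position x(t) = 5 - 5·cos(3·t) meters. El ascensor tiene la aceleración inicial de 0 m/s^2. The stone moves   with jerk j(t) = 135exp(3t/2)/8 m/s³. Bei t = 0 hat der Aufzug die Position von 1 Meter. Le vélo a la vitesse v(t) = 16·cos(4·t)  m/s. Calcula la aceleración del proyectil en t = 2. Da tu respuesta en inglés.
To solve this, we need to take 1 derivative of our velocity equation v(t) = 12·t^2 - 8·t + 2. The derivative of velocity gives acceleration: a(t) = 24·t - 8. Using a(t) = 24·t - 8 and substituting t = 2, we find a = 40.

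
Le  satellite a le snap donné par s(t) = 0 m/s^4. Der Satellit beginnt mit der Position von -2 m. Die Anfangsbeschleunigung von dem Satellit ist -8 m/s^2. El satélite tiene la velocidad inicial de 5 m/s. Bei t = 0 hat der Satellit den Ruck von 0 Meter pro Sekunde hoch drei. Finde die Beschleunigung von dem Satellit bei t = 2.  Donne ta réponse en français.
Nous devons intégrer notre équation du snap s(t) = 0 2 fois. L'intégrale du snap, avec j(0) = 0, donne le jerk: j(t) = 0. L'intégrale du jerk, avec a(0) = -8, donne l'accélération: a(t) = -8. En utilisant a(t) = -8 et en substituant t = 2, nous trouvons a = -8.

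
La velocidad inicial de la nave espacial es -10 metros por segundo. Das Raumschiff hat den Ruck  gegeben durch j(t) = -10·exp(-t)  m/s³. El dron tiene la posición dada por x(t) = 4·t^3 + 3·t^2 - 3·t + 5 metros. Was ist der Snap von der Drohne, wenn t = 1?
Wir müssen unsere Gleichung für die Position x(t) = 4·t^3 + 3·t^2 - 3·t + 5 4-mal ableiten. Durch Ableiten von der Position erhalten wir die Geschwindigkeit: v(t) = 12·t^2 + 6·t - 3. Die Ableitung von der Geschwindigkeit ergibt die Beschleunigung: a(t) = 24·t + 6. Mit d/dt von a(t) finden wir j(t) = 24. Durch Ableiten von dem Ruck erhalten wir den Snap: s(t) = 0. Mit s(t) = 0 und Einsetzen von t = 1, finden wir s = 0.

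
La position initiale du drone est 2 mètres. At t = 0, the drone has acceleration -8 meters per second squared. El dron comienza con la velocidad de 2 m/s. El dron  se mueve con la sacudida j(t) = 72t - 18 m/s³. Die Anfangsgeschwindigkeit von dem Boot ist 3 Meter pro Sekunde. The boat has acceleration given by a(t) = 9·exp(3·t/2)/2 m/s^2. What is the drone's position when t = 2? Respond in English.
To solve this, we need to take 3 integrals of our jerk equation j(t) = 72·t - 18. Finding the antiderivative of j(t) and using a(0) = -8: a(t) = 36·t^2 - 18·t - 8. Integrating acceleration and using the initial condition v(0) = 2, we get v(t) = 12·t^3 - 9·t^2 - 8·t + 2. Integrating velocity and using the initial condition x(0) = 2, we get x(t) = 3·t^4 - 3·t^3 - 4·t^2 + 2·t + 2. We have position x(t) = 3·t^4 - 3·t^3 - 4·t^2 + 2·t + 2. Substituting t = 2: x(2) = 14.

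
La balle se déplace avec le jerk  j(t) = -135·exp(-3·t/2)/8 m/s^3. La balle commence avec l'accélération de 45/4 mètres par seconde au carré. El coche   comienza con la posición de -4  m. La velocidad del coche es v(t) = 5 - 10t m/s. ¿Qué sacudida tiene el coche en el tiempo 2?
Debemos derivar nuestra ecuación de la velocidad v(t) = 5 - 10·t 2 veces. Derivando la velocidad, obtenemos la aceleración: a(t) = -10. La derivada de la aceleración da la sacudida: j(t) = 0. Usando j(t) = 0 y sustituyendo t = 2, encontramos j = 0.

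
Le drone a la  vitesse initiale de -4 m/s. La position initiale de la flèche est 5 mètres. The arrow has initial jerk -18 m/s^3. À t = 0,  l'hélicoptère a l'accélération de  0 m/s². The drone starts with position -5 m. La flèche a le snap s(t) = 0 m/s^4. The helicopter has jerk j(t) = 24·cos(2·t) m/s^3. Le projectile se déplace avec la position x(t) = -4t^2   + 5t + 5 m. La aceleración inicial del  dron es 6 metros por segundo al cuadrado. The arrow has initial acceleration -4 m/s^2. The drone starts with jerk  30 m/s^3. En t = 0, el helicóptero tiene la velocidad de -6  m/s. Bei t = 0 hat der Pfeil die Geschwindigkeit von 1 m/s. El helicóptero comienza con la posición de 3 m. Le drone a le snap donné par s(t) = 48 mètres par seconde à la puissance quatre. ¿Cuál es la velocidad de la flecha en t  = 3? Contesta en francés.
Pour résoudre ceci, nous devons prendre 3 primitives de notre équation du snap s(t) = 0. En prenant ∫s(t)dt et en appliquant j(0) = -18, nous trouvons j(t) = -18. L'intégrale du jerk est l'accélération. En utilisant a(0) = -4, nous obtenons a(t) = -18·t - 4. En intégrant l'accélération et en utilisant la condition initiale v(0) = 1, nous obtenons v(t) = -9·t^2 - 4·t + 1. Nous avons la vitesse v(t) = -9·t^2 - 4·t + 1. En substituant t = 3: v(3) = -92.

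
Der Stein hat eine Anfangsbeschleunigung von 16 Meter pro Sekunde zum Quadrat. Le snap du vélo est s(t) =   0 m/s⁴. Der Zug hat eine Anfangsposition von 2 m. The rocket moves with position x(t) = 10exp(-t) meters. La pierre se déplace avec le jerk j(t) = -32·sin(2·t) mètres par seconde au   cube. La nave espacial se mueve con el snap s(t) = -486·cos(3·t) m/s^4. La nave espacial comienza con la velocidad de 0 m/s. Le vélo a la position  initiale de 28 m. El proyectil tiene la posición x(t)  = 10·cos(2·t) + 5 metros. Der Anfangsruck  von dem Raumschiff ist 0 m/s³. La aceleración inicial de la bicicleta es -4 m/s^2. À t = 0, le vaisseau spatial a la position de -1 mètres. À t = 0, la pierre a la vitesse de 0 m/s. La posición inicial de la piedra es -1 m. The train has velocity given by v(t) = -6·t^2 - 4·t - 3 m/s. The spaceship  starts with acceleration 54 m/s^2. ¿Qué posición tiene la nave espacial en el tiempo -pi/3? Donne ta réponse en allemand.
Wir müssen unsere Gleichung für den Snap s(t) = -486·cos(3·t) 4-mal integrieren. Mit ∫s(t)dt und Anwendung von j(0) = 0, finden wir j(t) = -162·sin(3·t). Mit ∫j(t)dt und Anwendung von a(0) = 54, finden wir a(t) = 54·cos(3·t). Die Stammfunktion von der Beschleunigung ist die Geschwindigkeit. Mit v(0) = 0 erhalten wir v(t) = 18·sin(3·t). Das Integral von der Geschwindigkeit, mit x(0) = -1, ergibt die Position: x(t) = 5 - 6·cos(3·t). Mit x(t) = 5 - 6·cos(3·t) und Einsetzen von t = -pi/3, finden wir x = 11.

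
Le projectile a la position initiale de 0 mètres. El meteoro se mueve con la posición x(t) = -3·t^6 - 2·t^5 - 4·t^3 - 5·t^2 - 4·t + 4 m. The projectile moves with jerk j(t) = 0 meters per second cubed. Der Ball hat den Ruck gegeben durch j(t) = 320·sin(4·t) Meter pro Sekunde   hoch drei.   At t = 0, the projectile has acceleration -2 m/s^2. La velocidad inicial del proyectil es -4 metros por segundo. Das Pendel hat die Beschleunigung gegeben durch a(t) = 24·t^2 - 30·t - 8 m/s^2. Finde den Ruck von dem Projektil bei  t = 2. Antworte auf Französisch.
De l'équation du jerk j(t) = 0, nous substituons t = 2 pour obtenir j = 0.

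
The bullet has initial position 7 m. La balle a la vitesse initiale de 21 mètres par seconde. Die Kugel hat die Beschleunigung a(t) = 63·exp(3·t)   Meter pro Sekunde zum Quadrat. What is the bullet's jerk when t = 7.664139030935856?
Starting from acceleration a(t) = 63·exp(3·t), we take 1 derivative. Differentiating acceleration, we get jerk: j(t) = 189·exp(3·t). Using j(t) = 189·exp(3·t) and substituting t = 7.664139030935856, we find j = 1827854714335.26.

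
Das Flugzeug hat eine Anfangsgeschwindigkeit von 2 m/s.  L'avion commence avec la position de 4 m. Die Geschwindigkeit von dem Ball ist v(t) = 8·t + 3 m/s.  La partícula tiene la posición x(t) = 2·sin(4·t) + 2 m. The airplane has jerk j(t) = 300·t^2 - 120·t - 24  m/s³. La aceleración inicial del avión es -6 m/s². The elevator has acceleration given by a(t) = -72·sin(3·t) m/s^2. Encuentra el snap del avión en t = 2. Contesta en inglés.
To solve this, we need to take 1 derivative of our jerk equation j(t) = 300·t^2 - 120·t - 24. Differentiating jerk, we get snap: s(t) = 600·t - 120. Using s(t) = 600·t - 120 and substituting t = 2, we find s = 1080.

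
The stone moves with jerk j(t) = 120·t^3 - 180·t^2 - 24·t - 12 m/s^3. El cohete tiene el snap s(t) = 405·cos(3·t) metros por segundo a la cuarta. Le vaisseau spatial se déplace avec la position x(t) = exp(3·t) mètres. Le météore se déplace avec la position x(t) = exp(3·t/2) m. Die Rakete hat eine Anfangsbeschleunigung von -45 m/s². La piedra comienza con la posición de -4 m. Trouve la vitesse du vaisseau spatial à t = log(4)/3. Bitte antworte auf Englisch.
To solve this, we need to take 1 derivative of our position equation x(t) = exp(3·t). Taking d/dt of x(t), we find v(t) = 3·exp(3·t). We have velocity v(t) = 3·exp(3·t). Substituting t = log(4)/3: v(log(4)/3) = 12.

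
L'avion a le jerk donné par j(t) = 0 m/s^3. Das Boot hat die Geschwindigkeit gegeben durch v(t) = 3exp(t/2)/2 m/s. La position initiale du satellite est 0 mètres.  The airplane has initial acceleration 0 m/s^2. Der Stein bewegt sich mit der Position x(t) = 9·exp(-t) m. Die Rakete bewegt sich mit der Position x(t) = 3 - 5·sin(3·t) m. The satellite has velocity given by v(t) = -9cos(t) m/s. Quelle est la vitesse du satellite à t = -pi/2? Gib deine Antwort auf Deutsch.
Aus der Gleichung für die Geschwindigkeit v(t) = -9·cos(t), setzen wir t = -pi/2 ein und erhalten v = 0.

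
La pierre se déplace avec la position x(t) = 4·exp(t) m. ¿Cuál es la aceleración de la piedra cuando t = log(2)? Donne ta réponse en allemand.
Ausgehend von der Position x(t) = 4·exp(t), nehmen wir 2 Ableitungen. Die Ableitung von der Position ergibt die Geschwindigkeit: v(t) = 4·exp(t). Mit d/dt von v(t) finden wir a(t) = 4·exp(t). Mit a(t) = 4·exp(t) und Einsetzen von t = log(2), finden wir a = 8.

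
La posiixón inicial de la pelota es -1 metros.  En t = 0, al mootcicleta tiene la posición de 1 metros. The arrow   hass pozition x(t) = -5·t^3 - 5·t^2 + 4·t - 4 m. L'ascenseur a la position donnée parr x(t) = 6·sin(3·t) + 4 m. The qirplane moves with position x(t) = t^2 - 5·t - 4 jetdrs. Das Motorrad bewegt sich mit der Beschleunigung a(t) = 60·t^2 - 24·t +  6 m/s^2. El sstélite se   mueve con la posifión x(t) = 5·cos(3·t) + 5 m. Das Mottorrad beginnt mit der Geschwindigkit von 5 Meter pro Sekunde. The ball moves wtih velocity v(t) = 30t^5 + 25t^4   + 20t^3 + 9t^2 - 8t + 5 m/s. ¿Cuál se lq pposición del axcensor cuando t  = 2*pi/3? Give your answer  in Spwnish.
Tenemos la posición x(t) = 6·sin(3·t) + 4. Sustituyendo t = 2*pi/3: x(2*pi/3) = 4.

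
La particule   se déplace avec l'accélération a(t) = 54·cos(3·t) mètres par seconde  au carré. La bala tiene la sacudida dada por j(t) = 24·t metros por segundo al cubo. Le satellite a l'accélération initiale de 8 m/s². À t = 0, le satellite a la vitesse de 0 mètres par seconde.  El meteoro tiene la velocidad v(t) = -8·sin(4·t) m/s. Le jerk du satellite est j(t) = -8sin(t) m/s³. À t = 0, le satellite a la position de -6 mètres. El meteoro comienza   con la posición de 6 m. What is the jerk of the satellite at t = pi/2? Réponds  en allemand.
Mit j(t) = -8·sin(t) und Einsetzen von t = pi/2, finden wir j = -8.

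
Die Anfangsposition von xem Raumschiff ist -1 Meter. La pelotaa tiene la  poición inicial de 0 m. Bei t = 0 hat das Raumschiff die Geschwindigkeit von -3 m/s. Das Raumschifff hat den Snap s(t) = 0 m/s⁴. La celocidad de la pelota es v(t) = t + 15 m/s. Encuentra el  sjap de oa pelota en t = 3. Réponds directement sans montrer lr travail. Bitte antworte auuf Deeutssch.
Bei t = 3, s = 0.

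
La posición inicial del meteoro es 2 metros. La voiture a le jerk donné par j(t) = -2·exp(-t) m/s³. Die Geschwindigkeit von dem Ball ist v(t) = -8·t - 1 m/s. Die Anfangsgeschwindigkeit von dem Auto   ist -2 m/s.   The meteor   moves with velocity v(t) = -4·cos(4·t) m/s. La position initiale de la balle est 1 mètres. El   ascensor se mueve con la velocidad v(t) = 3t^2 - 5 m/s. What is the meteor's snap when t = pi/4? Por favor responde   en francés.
Nous devons dériver notre équation de la vitesse v(t) = -4·cos(4·t) 3 fois. La dérivée de la vitesse donne l'accélération: a(t) = 16·sin(4·t). La dérivée de l'accélération donne le jerk: j(t) = 64·cos(4·t). En dérivant le jerk, nous obtenons le snap: s(t) = -256·sin(4·t). En utilisant s(t) = -256·sin(4·t) et en substituant t = pi/4, nous trouvons s = 0.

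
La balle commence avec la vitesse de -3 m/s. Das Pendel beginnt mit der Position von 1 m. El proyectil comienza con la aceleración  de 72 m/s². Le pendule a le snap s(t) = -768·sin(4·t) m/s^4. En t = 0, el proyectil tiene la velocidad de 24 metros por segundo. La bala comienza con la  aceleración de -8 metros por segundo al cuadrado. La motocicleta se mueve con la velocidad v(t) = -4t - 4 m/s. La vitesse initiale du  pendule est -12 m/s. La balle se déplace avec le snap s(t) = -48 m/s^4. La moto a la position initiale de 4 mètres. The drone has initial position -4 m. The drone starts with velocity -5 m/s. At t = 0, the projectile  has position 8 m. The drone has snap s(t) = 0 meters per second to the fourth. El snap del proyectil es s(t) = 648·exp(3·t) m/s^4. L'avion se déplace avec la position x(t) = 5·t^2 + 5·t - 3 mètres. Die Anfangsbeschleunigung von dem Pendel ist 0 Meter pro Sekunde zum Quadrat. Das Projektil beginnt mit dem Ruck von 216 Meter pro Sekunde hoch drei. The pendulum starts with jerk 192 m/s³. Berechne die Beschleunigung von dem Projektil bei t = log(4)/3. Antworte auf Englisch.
We need to integrate our snap equation s(t) = 648·exp(3·t) 2 times. Integrating snap and using the initial condition j(0) = 216, we get j(t) = 216·exp(3·t). The integral of jerk, with a(0) = 72, gives acceleration: a(t) = 72·exp(3·t). Using a(t) = 72·exp(3·t) and substituting t = log(4)/3, we find a = 288.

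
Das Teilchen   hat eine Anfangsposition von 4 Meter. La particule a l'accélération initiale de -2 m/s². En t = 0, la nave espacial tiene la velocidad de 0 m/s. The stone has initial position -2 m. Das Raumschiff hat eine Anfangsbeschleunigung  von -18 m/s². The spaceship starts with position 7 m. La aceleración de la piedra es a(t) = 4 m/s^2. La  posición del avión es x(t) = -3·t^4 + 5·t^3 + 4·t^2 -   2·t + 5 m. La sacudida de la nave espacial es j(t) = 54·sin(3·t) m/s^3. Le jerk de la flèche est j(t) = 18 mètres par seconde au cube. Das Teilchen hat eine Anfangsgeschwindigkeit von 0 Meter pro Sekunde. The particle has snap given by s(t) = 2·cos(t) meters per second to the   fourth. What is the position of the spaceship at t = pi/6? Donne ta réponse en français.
Pour résoudre ceci, nous devons prendre 3 intégrales de notre équation du jerk j(t) = 54·sin(3·t). En intégrant le jerk et en utilisant la condition initiale a(0) = -18, nous obtenons a(t) = -18·cos(3·t). La primitive de l'accélération est la vitesse. En utilisant v(0) = 0, nous obtenons v(t) = -6·sin(3·t). L'intégrale de la vitesse est la position. En utilisant x(0) = 7, nous obtenons x(t) = 2·cos(3·t) + 5. Nous avons la position x(t) = 2·cos(3·t) + 5. En substituant t = pi/6: x(pi/6) = 5.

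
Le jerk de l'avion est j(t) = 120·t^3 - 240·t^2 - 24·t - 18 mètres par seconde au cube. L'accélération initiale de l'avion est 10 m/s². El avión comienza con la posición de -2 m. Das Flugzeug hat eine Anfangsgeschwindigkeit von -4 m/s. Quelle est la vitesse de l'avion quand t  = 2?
Nous devons trouver l'intégrale de notre équation du jerk j(t) = 120·t^3 - 240·t^2 - 24·t - 18 2 fois. La primitive du jerk est l'accélération. En utilisant a(0) = 10, nous obtenons a(t) = 30·t^4 - 80·t^3 - 12·t^2 - 18·t + 10. La primitive de l'accélération est la vitesse. En utilisant v(0) = -4, nous obtenons v(t) = 6·t^5 - 20·t^4 - 4·t^3 - 9·t^2 + 10·t - 4. Nous avons la vitesse v(t) = 6·t^5 - 20·t^4 - 4·t^3 - 9·t^2 + 10·t - 4. En substituant t = 2: v(2) = -180.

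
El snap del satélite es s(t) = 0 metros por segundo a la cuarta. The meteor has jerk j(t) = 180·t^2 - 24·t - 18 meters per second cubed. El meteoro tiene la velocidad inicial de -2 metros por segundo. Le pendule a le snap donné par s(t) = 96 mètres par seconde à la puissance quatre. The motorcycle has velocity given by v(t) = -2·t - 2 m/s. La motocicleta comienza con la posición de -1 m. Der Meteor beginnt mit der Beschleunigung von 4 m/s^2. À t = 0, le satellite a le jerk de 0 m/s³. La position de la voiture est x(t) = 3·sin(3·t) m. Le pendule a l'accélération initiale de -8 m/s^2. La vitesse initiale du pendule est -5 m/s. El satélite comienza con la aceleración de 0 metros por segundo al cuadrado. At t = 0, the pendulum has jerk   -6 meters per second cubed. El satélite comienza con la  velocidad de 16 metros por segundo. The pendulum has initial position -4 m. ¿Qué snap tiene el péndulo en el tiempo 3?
Tenemos el snap s(t) = 96. Sustituyendo t = 3: s(3) = 96.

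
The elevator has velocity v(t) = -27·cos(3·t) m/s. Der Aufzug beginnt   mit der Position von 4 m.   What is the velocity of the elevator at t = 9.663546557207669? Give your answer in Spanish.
Usando v(t) = -27·cos(3·t) y sustituyendo t = 9.663546557207669, encontramos v = 20.3643854861817.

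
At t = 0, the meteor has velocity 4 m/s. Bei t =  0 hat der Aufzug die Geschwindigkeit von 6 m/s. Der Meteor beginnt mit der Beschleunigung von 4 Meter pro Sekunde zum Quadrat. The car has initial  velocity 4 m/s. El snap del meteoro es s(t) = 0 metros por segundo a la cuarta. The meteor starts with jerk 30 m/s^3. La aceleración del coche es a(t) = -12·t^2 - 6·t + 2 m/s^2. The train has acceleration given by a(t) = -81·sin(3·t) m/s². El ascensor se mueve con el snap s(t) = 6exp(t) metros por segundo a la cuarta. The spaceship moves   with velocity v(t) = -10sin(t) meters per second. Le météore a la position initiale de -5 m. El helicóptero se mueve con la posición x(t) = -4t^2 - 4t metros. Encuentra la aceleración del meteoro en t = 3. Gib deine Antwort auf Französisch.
En partant du snap s(t) = 0, nous prenons 2 primitives. L'intégrale du snap, avec j(0) = 30, donne le jerk: j(t) = 30. L'intégrale du jerk est l'accélération. En utilisant a(0) = 4, nous obtenons a(t) = 30·t + 4. De l'équation de l'accélération a(t) = 30·t + 4, nous substituons t = 3 pour obtenir a = 94.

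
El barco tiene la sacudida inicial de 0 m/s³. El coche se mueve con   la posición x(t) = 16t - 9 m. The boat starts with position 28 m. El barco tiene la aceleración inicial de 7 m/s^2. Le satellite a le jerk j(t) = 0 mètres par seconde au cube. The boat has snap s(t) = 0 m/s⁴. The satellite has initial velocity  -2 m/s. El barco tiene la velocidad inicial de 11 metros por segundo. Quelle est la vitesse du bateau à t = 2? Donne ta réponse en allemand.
Um dies zu lösen, müssen wir 3 Integrale unserer Gleichung für den Snap s(t) = 0 finden. Das Integral von dem Snap, mit j(0) = 0, ergibt den Ruck: j(t) = 0. Die Stammfunktion von dem Ruck, mit a(0) = 7, ergibt die Beschleunigung: a(t) = 7. Durch Integration von der Beschleunigung und Verwendung der Anfangsbedingung v(0) = 11, erhalten wir v(t) = 7·t + 11. Mit v(t) = 7·t + 11 und Einsetzen von t = 2, finden wir v = 25.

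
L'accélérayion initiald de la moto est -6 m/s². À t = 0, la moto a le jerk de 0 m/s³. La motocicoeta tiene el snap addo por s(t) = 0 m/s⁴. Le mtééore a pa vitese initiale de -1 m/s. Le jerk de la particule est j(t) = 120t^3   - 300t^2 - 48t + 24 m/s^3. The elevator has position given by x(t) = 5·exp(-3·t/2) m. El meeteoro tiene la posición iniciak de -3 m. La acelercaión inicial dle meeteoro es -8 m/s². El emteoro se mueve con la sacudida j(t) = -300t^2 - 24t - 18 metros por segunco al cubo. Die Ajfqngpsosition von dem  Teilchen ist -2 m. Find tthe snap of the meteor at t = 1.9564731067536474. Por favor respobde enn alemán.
Wir müssen unsere Gleichung für den Ruck j(t) = -300·t^2 - 24·t - 18 1-mal ableiten. Mit d/dt von j(t) finden wir s(t) = -600·t - 24. Aus der Gleichung für den Snap s(t) = -600·t - 24, setzen wir t = 1.9564731067536474 ein und erhalten s = -1197.88386405219.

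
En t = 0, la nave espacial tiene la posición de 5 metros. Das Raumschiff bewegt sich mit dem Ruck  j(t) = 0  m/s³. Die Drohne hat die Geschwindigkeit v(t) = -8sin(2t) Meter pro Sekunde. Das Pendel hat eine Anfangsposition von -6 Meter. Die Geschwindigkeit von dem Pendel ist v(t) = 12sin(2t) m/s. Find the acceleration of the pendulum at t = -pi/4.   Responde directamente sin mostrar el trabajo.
At t = -pi/4, a = 0.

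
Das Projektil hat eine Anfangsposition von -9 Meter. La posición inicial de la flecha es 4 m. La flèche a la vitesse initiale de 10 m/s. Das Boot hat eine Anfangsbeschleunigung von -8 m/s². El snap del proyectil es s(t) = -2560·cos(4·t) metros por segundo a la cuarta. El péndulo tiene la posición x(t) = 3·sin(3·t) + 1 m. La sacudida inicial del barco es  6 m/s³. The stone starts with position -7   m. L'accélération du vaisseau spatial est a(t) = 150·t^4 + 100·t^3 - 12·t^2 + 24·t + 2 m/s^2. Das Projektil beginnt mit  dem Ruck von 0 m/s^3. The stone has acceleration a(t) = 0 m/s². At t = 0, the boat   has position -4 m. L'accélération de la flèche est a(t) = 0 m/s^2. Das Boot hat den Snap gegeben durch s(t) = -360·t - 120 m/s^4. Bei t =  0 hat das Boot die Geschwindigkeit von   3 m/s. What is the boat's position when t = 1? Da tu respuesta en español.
Debemos encontrar la integral de nuestra ecuación del snap s(t) = -360·t - 120 4 veces. Tomando ∫s(t)dt y aplicando j(0) = 6, encontramos j(t) = -180·t^2 - 120·t + 6. Tomando ∫j(t)dt y aplicando a(0) = -8, encontramos a(t) = -60·t^3 - 60·t^2 + 6·t - 8. Tomando ∫a(t)dt y aplicando v(0) = 3, encontramos v(t) = -15·t^4 - 20·t^3 + 3·t^2 - 8·t + 3. Integrando la velocidad y usando la condición inicial x(0) = -4, obtenemos x(t) = -3·t^5 - 5·t^4 + t^3 - 4·t^2 + 3·t - 4. De la ecuación de la posición x(t) = -3·t^5 - 5·t^4 + t^3 - 4·t^2 + 3·t - 4, sustituimos t = 1 para obtener x = -12.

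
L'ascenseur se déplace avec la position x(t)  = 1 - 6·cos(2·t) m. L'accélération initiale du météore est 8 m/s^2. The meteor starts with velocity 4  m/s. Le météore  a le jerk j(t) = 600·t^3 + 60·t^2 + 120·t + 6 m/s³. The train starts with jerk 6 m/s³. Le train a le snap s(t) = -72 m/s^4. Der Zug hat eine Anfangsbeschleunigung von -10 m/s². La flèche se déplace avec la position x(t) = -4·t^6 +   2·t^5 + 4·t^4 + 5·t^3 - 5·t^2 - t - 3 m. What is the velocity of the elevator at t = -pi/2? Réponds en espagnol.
Para resolver esto, necesitamos tomar 1 derivada de nuestra ecuación de la posición x(t) = 1 - 6·cos(2·t). La derivada de la posición da la velocidad: v(t) = 12·sin(2·t). Usando v(t) = 12·sin(2·t) y sustituyendo t = -pi/2, encontramos v = 0.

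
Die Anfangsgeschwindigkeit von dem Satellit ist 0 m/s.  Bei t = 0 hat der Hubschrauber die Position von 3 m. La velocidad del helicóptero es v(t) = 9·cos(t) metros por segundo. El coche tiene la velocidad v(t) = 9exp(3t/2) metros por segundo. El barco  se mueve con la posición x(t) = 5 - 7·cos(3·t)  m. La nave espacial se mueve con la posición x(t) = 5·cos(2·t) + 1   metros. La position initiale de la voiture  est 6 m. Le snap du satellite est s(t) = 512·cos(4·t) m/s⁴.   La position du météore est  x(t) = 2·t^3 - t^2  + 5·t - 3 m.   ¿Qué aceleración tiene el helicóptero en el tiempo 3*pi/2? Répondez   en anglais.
Starting from velocity v(t) = 9·cos(t), we take 1 derivative. The derivative of velocity gives acceleration: a(t) = -9·sin(t). Using a(t) = -9·sin(t) and substituting t = 3*pi/2, we find a = 9.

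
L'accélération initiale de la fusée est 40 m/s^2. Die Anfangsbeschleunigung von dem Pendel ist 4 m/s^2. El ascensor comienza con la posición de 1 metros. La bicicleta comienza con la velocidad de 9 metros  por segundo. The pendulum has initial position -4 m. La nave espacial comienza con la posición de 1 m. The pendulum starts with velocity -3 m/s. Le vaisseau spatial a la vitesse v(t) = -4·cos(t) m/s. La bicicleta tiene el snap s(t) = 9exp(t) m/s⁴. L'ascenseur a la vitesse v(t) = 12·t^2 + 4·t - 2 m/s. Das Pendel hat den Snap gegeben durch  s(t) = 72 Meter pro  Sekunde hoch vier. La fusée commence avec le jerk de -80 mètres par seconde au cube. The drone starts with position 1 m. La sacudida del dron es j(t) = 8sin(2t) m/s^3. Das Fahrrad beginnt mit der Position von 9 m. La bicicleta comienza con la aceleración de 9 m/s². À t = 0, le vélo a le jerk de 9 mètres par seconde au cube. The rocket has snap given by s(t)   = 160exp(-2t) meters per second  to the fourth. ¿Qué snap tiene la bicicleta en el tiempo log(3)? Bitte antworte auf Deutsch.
Mit s(t) = 9·exp(t) und Einsetzen von t = log(3), finden wir s = 27.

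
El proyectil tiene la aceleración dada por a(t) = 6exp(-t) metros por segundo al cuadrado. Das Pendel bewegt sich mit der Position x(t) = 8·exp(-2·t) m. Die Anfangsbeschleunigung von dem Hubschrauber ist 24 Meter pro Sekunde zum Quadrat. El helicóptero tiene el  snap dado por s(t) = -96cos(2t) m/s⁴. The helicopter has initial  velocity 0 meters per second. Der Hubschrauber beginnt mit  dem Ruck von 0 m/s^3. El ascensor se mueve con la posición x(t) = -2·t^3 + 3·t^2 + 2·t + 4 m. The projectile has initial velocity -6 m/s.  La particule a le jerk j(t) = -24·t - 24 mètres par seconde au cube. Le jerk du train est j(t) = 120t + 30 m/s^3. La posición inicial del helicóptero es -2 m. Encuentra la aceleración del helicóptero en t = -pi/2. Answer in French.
En partant du snap s(t) = -96·cos(2·t), nous prenons 2 intégrales. En prenant ∫s(t)dt et en appliquant j(0) = 0, nous trouvons j(t) = -48·sin(2·t). En prenant ∫j(t)dt et en appliquant a(0) = 24, nous trouvons a(t) = 24·cos(2·t). De l'équation de l'accélération a(t) = 24·cos(2·t), nous substituons t = -pi/2 pour obtenir a = -24.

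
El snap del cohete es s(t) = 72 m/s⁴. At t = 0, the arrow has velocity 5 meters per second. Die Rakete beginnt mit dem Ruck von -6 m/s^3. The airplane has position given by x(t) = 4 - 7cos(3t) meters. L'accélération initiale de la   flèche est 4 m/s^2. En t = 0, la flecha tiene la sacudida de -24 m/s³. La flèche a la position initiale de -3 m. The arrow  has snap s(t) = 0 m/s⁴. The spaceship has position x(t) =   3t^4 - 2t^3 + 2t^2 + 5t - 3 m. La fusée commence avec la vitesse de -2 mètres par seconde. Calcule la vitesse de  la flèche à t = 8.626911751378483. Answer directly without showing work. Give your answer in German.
Bei t = 8.626911751378483, v = -853.575629387352.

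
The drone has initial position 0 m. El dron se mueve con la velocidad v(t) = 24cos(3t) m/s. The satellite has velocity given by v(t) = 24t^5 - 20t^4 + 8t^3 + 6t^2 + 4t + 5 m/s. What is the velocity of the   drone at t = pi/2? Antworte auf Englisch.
We have velocity v(t) = 24·cos(3·t). Substituting t = pi/2: v(pi/2) = 0.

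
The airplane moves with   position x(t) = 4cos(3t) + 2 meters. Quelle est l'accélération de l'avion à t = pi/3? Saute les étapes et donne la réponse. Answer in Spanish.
La respuesta es 36.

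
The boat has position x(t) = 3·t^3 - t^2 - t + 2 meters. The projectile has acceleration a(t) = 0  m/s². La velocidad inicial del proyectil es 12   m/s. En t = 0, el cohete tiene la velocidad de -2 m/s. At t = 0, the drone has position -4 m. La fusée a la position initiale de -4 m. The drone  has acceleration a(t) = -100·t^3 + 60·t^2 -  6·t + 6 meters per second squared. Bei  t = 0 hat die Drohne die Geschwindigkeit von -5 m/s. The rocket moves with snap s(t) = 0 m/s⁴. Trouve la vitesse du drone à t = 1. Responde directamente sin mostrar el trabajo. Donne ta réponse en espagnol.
v(1) = -7.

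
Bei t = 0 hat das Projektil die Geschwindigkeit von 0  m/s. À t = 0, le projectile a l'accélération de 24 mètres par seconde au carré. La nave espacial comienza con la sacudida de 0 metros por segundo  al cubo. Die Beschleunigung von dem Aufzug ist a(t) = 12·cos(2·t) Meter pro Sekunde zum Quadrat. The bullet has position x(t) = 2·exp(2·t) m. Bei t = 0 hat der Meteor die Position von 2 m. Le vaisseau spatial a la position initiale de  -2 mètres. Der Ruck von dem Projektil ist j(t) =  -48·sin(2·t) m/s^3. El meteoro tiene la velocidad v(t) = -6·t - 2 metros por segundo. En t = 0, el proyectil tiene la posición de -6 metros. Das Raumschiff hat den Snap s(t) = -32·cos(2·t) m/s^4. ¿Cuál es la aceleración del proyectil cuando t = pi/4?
Partiendo de la sacudida j(t) = -48·sin(2·t), tomamos 1 antiderivada. Tomando ∫j(t)dt y aplicando a(0) = 24, encontramos a(t) = 24·cos(2·t). Usando a(t) = 24·cos(2·t) y sustituyendo t = pi/4, encontramos a = 0.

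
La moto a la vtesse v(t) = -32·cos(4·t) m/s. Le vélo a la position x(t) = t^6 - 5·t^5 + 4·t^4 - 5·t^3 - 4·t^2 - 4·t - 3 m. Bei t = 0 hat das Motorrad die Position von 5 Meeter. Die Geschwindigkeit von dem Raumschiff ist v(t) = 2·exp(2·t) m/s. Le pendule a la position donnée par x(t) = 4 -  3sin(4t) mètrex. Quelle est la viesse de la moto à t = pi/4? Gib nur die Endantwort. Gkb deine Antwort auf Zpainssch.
La respuesta es 32.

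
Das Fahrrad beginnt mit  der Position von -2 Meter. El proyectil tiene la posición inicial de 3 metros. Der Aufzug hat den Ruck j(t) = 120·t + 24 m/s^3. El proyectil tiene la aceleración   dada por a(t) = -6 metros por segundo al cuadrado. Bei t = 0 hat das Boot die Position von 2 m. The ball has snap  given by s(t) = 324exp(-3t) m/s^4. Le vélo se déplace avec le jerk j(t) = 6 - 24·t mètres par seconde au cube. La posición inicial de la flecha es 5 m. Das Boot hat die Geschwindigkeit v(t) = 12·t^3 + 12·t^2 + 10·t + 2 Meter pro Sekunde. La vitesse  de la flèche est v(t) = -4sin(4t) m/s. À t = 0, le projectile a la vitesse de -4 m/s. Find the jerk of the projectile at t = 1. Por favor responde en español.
Debemos derivar nuestra ecuación de la aceleración a(t) = -6 1 vez. La derivada de la aceleración da la sacudida: j(t) = 0. De la ecuación de la sacudida j(t) = 0, sustituimos t = 1 para obtener j = 0.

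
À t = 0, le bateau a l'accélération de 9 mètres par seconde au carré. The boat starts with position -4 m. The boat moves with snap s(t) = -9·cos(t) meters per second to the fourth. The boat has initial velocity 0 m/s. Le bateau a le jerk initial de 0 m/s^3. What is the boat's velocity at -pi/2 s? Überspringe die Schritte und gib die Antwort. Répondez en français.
La réponse est -9.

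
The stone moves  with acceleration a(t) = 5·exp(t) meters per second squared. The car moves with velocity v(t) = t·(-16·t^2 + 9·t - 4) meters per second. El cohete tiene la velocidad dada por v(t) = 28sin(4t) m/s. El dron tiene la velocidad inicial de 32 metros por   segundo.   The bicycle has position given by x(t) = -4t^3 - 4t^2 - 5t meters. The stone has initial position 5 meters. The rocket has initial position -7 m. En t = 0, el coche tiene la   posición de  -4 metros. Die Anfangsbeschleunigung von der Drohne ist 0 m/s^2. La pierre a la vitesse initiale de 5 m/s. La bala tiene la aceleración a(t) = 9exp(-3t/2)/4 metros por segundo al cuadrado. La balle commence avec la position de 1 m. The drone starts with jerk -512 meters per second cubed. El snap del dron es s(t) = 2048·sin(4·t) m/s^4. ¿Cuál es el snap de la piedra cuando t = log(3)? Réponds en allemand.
Um dies zu lösen, müssen wir 2 Ableitungen unserer Gleichung für die Beschleunigung a(t) = 5·exp(t) nehmen. Durch Ableiten von der Beschleunigung erhalten wir den Ruck: j(t) = 5·exp(t). Mit d/dt von j(t) finden wir s(t) = 5·exp(t). Aus der Gleichung für den Snap s(t) = 5·exp(t), setzen wir t = log(3) ein und erhalten s = 15.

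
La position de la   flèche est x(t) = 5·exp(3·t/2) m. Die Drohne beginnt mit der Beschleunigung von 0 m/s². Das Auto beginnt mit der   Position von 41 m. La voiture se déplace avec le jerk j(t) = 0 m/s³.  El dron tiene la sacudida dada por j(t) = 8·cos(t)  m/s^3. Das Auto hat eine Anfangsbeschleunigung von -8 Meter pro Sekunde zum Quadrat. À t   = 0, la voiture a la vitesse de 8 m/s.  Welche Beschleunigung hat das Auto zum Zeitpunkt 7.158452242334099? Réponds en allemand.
Ausgehend von dem Ruck j(t) = 0, nehmen wir 1 Integral. Das Integral von dem Ruck ist die Beschleunigung. Mit a(0) = -8 erhalten wir a(t) = -8. Wir haben die Beschleunigung a(t) = -8. Durch Einsetzen von t = 7.158452242334099: a(7.158452242334099) = -8.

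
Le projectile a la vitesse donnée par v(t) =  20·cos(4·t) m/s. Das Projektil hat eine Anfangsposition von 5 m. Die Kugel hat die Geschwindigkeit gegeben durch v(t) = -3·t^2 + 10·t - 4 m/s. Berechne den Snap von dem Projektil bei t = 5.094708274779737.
Um dies zu lösen, müssen wir 3 Ableitungen unserer Gleichung für die Geschwindigkeit v(t) = 20·cos(4·t) nehmen. Durch Ableiten von der Geschwindigkeit erhalten wir die Beschleunigung: a(t) = -80·sin(4·t). Mit d/dt von a(t) finden wir j(t) = -320·cos(4·t). Mit d/dt von j(t) finden wir s(t) = 1280·sin(4·t). Wir haben den Snap s(t) = 1280·sin(4·t). Durch Einsetzen von t = 5.094708274779737: s(5.094708274779737) = 1278.89690103651.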